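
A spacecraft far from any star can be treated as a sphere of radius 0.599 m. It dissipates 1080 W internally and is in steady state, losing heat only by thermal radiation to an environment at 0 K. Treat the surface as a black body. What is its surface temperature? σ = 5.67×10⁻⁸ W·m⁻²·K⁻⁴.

Steady state: internal power = radiated power, P = εσA T⁴.
Radiating area A = 4πr² = 4.509 m².
T⁴ = P/(εσA) = 1080/(1.0·5.67×10⁻⁸·4.509) = 4.225×10⁹ K⁴.
T = (4.225×10⁹)^(1/4).

T ≈ 255 K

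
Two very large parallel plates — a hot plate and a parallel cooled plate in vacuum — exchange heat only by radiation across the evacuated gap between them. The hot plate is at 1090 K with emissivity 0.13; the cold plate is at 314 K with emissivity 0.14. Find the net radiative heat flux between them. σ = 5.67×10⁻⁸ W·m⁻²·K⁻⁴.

q ≈ 5750 W/m²

For two infinite grey parallel plates, q = σ(T₁⁴ − T₂⁴)/(1/ε₁ + 1/ε₂ − 1).
T₁⁴ − T₂⁴ = 1.412×10¹² − 9.721×10⁹ = 1.402×10¹² K⁴.
1/ε₁ + 1/ε₂ − 1 = 7.692 + 7.143 − 1 = 13.84.
q = 5.67×10⁻⁸ × 1.402×10¹² / 13.84.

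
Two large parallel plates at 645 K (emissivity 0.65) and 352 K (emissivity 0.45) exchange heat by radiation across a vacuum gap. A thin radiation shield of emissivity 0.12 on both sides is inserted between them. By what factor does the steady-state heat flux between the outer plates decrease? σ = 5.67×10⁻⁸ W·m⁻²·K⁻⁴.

Without shield: q₀ = σΔ(T⁴)/(1/ε₁+1/ε₂−1) with denominator 2.761.
With shield the two gaps are in series; the resistances add: (1/ε₁+1/ε_s−1)+(1/ε_s+1/ε₂−1) = 8.872+9.556 = 18.43.
Heat-flux ratio q₀/q = 18.43/2.761.

factor ≈ 6.67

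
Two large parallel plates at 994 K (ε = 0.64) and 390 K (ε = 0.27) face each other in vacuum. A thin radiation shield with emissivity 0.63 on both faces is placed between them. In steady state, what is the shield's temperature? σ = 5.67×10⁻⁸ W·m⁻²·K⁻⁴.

In steady state the net flux on the hot side equals that on the cold side.
σ(T₁⁴−T_s⁴)/D₁ = σ(T_s⁴−T₂⁴)/D₂, with D₁ = 1/ε₁+1/ε_s−1 = 2.150, D₂ = 1/ε_s+1/ε₂−1 = 4.291.
Solve for T_s⁴: T_s⁴ = (D₂·T₁⁴ + D₁·T₂⁴)/(D₁+D₂) = 6.581×10¹¹ K⁴.

T_s ≈ 901 K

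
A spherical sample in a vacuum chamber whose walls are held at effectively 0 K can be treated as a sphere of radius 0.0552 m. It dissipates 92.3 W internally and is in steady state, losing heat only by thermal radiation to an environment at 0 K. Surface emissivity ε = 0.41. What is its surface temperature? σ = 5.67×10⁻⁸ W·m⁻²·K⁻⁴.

T ≈ 567 K

Steady state: internal power = radiated power, P = εσA T⁴.
Radiating area A = 4πr² = 0.03829 m².
T⁴ = P/(εσA) = 92.3/(0.41·5.67×10⁻⁸·0.03829) = 1.037×10¹¹ K⁴.
T = (1.037×10¹¹)^(1/4).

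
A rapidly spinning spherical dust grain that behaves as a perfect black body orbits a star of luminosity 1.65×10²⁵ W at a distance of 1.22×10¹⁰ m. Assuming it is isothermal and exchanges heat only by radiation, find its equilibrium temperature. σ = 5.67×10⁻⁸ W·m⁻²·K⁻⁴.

First find the stellar flux at distance d: S = L/(4πd²) = 1.65×10²⁵/(4π·(1.22×10¹⁰)²) = 8822 W/m².
For an isothermal sphere, absorbed (1−a)S·πr² = emitted σ·4πr²·T⁴, so T⁴ = (1−a)S/(4σ).
T⁴ = 1.00·8822/(4·5.67×10⁻⁸) = 3.890×10¹⁰ K⁴.

T ≈ 444 K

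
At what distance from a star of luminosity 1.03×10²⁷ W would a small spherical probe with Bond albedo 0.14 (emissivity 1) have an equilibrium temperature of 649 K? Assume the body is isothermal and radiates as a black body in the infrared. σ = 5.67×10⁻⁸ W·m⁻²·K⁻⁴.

d ≈ 4.19×10¹⁰ m

For an isothermal black-emitting sphere, (1−a)S·πr² = σ·4πr²·T⁴ ⇒ S = 4σT⁴/(1−a).
S = 4·5.67×10⁻⁸·(649)⁴/0.860 = 46790 W/m².
Flux falls as S = L/(4πd²), so d = √(L/(4πS)) = √(1.03×10²⁷/(4π·46790)).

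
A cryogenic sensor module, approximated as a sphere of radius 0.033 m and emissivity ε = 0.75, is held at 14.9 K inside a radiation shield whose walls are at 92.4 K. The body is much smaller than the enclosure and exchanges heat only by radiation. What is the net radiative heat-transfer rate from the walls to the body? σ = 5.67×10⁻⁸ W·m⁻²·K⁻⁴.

P_net ≈ 0.0424 W

For a small grey body in a large enclosure: P_net = εσA(T_body⁴ − T_wall⁴).
A = 4πr² = 0.01368 m²; T_body⁴ − T_wall⁴ = 49290 − 7.289×10⁷ = -7.284×10⁷ K⁴.
|P_net| = 0.75·5.67×10⁻⁸·0.01368·7.284×10⁷.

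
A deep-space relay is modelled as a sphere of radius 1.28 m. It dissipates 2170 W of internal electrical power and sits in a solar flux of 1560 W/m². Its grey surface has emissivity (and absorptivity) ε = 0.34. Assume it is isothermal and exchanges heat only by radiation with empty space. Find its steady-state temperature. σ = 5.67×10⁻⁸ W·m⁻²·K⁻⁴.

T ≈ 333 K

At steady state, absorbed solar power + internal power = radiated power.
Absorbed: α·S·A_cross = 0.34·1560·5.147 = 2730 W (cross-section πr²).
Total input = 2730 + 2170 = 4900 W.
Radiated: εσ·A_surf·T⁴ with A_surf = 4πr² = 20.59 m².
T⁴ = 4900/(0.34·5.67×10⁻⁸·20.59) = 1.235×10¹⁰ K⁴.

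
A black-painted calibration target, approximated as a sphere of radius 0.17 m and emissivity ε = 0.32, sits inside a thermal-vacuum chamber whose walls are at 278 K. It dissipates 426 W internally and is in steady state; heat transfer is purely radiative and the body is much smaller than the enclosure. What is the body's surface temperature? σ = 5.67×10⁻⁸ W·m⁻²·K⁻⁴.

For a small grey body in a large enclosure, net radiated power = εσA(T⁴ − T_w⁴).
Steady state: P = εσA(T⁴ − T_w⁴) with A = 4πr² = 0.3632 m².
T⁴ = P/(εσA) + T_w⁴ = 426/(0.32·5.67×10⁻⁸·0.3632) + (278)⁴
    = 6.465×10¹⁰ + 5.973×10⁹ = 7.062×10¹⁰ K⁴.

T ≈ 516 K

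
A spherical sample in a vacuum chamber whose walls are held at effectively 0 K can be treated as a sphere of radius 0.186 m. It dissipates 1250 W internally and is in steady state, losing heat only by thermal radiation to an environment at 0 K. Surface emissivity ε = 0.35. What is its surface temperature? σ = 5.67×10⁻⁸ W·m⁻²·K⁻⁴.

T ≈ 617 K

Steady state: internal power = radiated power, P = εσA T⁴.
Radiating area A = 4πr² = 0.4347 m².
T⁴ = P/(εσA) = 1250/(0.35·5.67×10⁻⁸·0.4347) = 1.449×10¹¹ K⁴.
T = (1.449×10¹¹)^(1/4).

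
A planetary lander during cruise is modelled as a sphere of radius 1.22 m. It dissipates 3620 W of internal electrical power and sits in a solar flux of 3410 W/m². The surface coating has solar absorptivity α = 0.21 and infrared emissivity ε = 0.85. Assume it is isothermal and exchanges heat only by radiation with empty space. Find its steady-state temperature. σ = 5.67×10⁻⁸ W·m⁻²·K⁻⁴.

T ≈ 297 K

At steady state, absorbed solar power + internal power = radiated power.
Absorbed: α·S·A_cross = 0.21·3410·4.676 = 3348 W (cross-section πr²).
Total input = 3348 + 3620 = 6968 W.
Radiated: εσ·A_surf·T⁴ with A_surf = 4πr² = 18.70 m².
T⁴ = 6968/(0.85·5.67×10⁻⁸·18.70) = 7.730×10⁹ K⁴.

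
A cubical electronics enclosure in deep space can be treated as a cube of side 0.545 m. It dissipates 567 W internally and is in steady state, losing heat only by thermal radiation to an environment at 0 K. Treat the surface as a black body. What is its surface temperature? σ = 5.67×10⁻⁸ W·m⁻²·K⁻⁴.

Steady state: internal power = radiated power, P = εσA T⁴.
Radiating area A = 6L² = 1.782 m².
T⁴ = P/(εσA) = 567/(1.0·5.67×10⁻⁸·1.782) = 5.611×10⁹ K⁴.
T = (5.611×10⁹)^(1/4).

T ≈ 274 K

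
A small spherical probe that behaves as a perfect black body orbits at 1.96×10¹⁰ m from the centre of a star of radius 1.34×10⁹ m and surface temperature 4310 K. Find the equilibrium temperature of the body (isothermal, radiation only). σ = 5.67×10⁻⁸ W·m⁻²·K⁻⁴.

The star's surface emits σT_*⁴; at distance d the flux is S = σT_*⁴(R_*/d)².
S = 5.67×10⁻⁸·(4310)⁴·(1.34×10⁹/1.96×10¹⁰)² = 91450 W/m².
For an isothermal sphere T⁴ = (1−a)S/(4σ) = 4.032×10¹¹ K⁴.

T ≈ 797 K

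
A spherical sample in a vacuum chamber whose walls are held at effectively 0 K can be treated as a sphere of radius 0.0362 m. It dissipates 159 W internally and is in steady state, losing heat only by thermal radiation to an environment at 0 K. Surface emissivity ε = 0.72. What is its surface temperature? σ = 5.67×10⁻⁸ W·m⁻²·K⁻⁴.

T ≈ 697 K

Steady state: internal power = radiated power, P = εσA T⁴.
Radiating area A = 4πr² = 0.01647 m².
T⁴ = P/(εσA) = 159/(0.72·5.67×10⁻⁸·0.01647) = 2.365×10¹¹ K⁴.
T = (2.365×10¹¹)^(1/4).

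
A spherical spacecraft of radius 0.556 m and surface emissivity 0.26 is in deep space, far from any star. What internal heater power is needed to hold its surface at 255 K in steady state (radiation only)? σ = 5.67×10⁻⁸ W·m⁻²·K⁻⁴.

P ≈ 242 W

P = εσ·4πr²·T⁴.
4πr² = 3.885 m²; T⁴ = 4.228×10⁹ K⁴.
P = 0.26·5.67×10⁻⁸·3.885·4.228×10⁹.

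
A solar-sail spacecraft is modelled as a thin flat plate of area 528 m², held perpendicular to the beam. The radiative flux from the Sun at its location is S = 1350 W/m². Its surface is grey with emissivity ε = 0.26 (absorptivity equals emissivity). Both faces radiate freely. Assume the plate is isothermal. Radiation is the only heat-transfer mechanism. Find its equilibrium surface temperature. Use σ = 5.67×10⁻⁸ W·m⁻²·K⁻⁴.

T ≈ 330 K

At equilibrium, absorbed power = emitted power.
Absorbing cross-section = A = 528.0 m²; emitting surface = 2A = 1056 m² (ratio 2).
εS·A_cross = εσ·A_surf·T⁴  ⇒  T⁴ = S/(2σ)   (ε cancels).
T⁴ = 1350/(2·5.67×10⁻⁸) = 1.190×10¹⁰ K⁴.
T = (1.190×10¹⁰)^(1/4).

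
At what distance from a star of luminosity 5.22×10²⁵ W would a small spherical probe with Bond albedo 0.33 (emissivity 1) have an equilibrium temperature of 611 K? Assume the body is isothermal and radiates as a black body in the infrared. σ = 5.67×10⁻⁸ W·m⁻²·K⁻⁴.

d ≈ 9.38×10⁹ m

For an isothermal black-emitting sphere, (1−a)S·πr² = σ·4πr²·T⁴ ⇒ S = 4σT⁴/(1−a).
S = 4·5.67×10⁻⁸·(611)⁴/0.670 = 47180 W/m².
Flux falls as S = L/(4πd²), so d = √(L/(4πS)) = √(5.22×10²⁵/(4π·47180)).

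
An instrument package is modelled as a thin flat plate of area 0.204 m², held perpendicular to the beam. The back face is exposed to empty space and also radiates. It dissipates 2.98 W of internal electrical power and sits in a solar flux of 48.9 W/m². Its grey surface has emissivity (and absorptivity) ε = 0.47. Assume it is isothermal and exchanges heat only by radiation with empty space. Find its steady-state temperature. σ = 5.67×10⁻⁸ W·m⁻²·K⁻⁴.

T ≈ 163 K

At steady state, absorbed solar power + internal power = radiated power.
Absorbed: α·S·A_cross = 0.47·48.9·0.2040 = 4.689 W (cross-section A).
Total input = 4.689 + 2.98 = 7.669 W.
Radiated: εσ·A_surf·T⁴ with A_surf = 2A = 0.4080 m².
T⁴ = 7.669/(0.47·5.67×10⁻⁸·0.4080) = 7.053×10⁸ K⁴.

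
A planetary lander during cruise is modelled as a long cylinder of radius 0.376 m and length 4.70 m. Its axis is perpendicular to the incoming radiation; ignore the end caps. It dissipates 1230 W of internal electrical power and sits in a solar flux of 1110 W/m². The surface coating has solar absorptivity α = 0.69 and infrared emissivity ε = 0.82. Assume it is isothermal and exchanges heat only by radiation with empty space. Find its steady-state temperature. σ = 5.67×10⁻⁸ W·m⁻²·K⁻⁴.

T ≈ 296 K

At steady state, absorbed solar power + internal power = radiated power.
Absorbed: α·S·A_cross = 0.69·1110·3.534 = 2707 W (cross-section 2rL).
Total input = 2707 + 1230 = 3937 W.
Radiated: εσ·A_surf·T⁴ with A_surf = 2πrL = 11.10 m².
T⁴ = 3937/(0.82·5.67×10⁻⁸·11.10) = 7.626×10⁹ K⁴.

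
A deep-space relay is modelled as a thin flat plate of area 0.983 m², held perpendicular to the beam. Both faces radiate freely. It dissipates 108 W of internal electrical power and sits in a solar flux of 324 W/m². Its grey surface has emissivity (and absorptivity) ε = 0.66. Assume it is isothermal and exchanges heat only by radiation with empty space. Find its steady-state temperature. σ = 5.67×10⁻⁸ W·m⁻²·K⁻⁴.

T ≈ 256 K

At steady state, absorbed solar power + internal power = radiated power.
Absorbed: α·S·A_cross = 0.66·324·0.9830 = 210.2 W (cross-section A).
Total input = 210.2 + 108 = 318.2 W.
Radiated: εσ·A_surf·T⁴ with A_surf = 2A = 1.966 m².
T⁴ = 318.2/(0.66·5.67×10⁻⁸·1.966) = 4.325×10⁹ K⁴.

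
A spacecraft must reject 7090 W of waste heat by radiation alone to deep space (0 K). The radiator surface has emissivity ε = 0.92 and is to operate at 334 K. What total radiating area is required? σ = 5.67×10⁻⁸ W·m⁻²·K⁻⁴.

A ≈ 10.9 m²

P = εσA T⁴ ⇒ A = P/(εσT⁴).
T⁴ = 1.244×10¹⁰ K⁴.
A = 7090/(0.92 × 5.67×10⁻⁸ × 1.244×10¹⁰).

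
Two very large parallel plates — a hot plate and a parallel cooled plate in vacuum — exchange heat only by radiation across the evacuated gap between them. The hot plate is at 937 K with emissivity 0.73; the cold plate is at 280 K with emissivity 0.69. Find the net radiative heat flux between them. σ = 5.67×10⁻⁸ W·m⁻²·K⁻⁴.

For two infinite grey parallel plates, q = σ(T₁⁴ − T₂⁴)/(1/ε₁ + 1/ε₂ − 1).
T₁⁴ − T₂⁴ = 7.708×10¹¹ − 6.147×10⁹ = 7.647×10¹¹ K⁴.
1/ε₁ + 1/ε₂ − 1 = 1.370 + 1.449 − 1 = 1.819.
q = 5.67×10⁻⁸ × 7.647×10¹¹ / 1.819.

q ≈ 23800 W/m²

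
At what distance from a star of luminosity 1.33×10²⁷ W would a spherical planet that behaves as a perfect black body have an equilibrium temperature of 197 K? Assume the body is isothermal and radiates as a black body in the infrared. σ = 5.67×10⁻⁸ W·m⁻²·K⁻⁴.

For an isothermal black-emitting sphere, (1−a)S·πr² = σ·4πr²·T⁴ ⇒ S = 4σT⁴/(1−a).
S = 4·5.67×10⁻⁸·(197)⁴/1.00 = 341.6 W/m².
Flux falls as S = L/(4πd²), so d = √(L/(4πS)) = √(1.33×10²⁷/(4π·341.6)).

d ≈ 5.57×10¹¹ m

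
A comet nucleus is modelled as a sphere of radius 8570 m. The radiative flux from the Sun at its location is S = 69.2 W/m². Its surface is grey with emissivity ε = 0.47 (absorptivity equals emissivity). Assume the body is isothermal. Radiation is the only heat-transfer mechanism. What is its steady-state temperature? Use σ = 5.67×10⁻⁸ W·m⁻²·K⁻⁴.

T ≈ 132 K

At equilibrium, absorbed power = emitted power.
Absorbing cross-section = πr² = 2.307×10⁸ m²; emitting surface = 4πr² = 9.229×10⁸ m² (ratio 4).
εS·A_cross = εσ·A_surf·T⁴  ⇒  T⁴ = S/(4σ)   (ε cancels).
T⁴ = 69.2/(4·5.67×10⁻⁸) = 3.051×10⁸ K⁴.
T = (3.051×10⁸)^(1/4).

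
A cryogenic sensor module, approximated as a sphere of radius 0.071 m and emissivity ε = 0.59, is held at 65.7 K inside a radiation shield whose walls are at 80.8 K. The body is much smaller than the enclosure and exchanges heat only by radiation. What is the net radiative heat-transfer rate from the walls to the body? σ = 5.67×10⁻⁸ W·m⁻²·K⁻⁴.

For a small grey body in a large enclosure: P_net = εσA(T_body⁴ − T_wall⁴).
A = 4πr² = 0.06335 m²; T_body⁴ − T_wall⁴ = 1.863×10⁷ − 4.262×10⁷ = -2.399×10⁷ K⁴.
|P_net| = 0.59·5.67×10⁻⁸·0.06335·2.399×10⁷.

P_net ≈ 0.0508 W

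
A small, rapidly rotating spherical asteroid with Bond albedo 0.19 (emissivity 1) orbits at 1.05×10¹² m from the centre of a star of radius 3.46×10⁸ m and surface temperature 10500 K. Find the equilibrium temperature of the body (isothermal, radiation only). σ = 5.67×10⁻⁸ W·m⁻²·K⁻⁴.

T ≈ 128 K

The star's surface emits σT_*⁴; at distance d the flux is S = σT_*⁴(R_*/d)².
S = 5.67×10⁻⁸·(10500)⁴·(3.46×10⁸/1.05×10¹²)² = 74.84 W/m².
For an isothermal sphere T⁴ = (1−a)S/(4σ) = 2.673×10⁸ K⁴.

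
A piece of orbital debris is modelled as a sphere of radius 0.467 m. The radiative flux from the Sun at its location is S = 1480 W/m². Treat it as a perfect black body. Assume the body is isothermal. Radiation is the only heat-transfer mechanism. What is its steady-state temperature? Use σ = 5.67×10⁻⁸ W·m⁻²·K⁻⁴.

At equilibrium, absorbed power = emitted power.
Absorbing cross-section = πr² = 0.6851 m²; emitting surface = 4πr² = 2.741 m² (ratio 4).
S·A_cross = εσ·A_surf·T⁴  ⇒  T⁴ = S/(4σ).
T⁴ = 1.00·1480/(4·5.67×10⁻⁸) = 6.526×10⁹ K⁴.
T = (6.526×10⁹)^(1/4).

T ≈ 284 K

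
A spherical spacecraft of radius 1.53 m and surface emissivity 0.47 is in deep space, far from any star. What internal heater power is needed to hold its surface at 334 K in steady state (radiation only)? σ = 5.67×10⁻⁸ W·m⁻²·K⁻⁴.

P ≈ 9760 W

P = εσ·4πr²·T⁴.
4πr² = 29.42 m²; T⁴ = 1.244×10¹⁰ K⁴.
P = 0.47·5.67×10⁻⁸·29.42·1.244×10¹⁰.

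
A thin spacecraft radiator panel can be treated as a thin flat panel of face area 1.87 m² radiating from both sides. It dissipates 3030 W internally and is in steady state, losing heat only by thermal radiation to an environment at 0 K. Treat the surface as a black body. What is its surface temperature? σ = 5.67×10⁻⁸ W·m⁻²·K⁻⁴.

Steady state: internal power = radiated power, P = εσA T⁴.
Radiating area A = 2·1.87 = 3.740 m².
T⁴ = P/(εσA) = 3030/(1.0·5.67×10⁻⁸·3.740) = 1.429×10¹⁰ K⁴.
T = (1.429×10¹⁰)^(1/4).

T ≈ 346 K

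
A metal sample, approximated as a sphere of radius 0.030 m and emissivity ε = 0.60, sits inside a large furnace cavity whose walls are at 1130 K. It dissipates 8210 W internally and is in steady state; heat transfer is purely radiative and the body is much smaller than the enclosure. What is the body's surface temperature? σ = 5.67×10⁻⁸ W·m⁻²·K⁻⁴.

T ≈ 2190 K

For a small grey body in a large enclosure, net radiated power = εσA(T⁴ − T_w⁴).
Steady state: P = εσA(T⁴ − T_w⁴) with A = 4πr² = 0.01131 m².
T⁴ = P/(εσA) + T_w⁴ = 8210/(0.60·5.67×10⁻⁸·0.01131) + (1130)⁴
    = 2.134×10¹³ + 1.630×10¹² = 2.297×10¹³ K⁴.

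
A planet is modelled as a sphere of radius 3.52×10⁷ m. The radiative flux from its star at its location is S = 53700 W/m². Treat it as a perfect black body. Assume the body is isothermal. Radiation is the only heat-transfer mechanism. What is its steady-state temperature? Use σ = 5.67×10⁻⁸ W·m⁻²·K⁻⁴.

T ≈ 698 K

At equilibrium, absorbed power = emitted power.
Absorbing cross-section = πr² = 3.893×10¹⁵ m²; emitting surface = 4πr² = 1.557×10¹⁶ m² (ratio 4).
S·A_cross = εσ·A_surf·T⁴  ⇒  T⁴ = S/(4σ).
T⁴ = 1.00·53700/(4·5.67×10⁻⁸) = 2.368×10¹¹ K⁴.
T = (2.368×10¹¹)^(1/4).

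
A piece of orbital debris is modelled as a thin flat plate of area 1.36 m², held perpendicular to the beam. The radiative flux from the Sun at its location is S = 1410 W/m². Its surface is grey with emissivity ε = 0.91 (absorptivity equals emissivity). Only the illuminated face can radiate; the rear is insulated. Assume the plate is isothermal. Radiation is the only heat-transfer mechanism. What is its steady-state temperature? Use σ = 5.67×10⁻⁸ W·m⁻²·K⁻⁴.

At equilibrium, absorbed power = emitted power.
Absorbing cross-section = A = 1.360 m²; emitting surface = A = 1.360 m² (ratio 1).
εS·A_cross = εσ·A_surf·T⁴  ⇒  T⁴ = S/(1σ)   (ε cancels).
T⁴ = 1410/(1·5.67×10⁻⁸) = 2.487×10¹⁰ K⁴.
T = (2.487×10¹⁰)^(1/4).

T ≈ 397 K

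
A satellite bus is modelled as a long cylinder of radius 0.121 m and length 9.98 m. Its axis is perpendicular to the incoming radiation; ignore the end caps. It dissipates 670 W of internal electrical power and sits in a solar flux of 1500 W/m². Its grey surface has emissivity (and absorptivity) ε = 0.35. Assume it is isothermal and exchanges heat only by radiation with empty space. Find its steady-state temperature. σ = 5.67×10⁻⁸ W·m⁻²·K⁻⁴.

At steady state, absorbed solar power + internal power = radiated power.
Absorbed: α·S·A_cross = 0.35·1500·2.415 = 1268 W (cross-section 2rL).
Total input = 1268 + 670 = 1938 W.
Radiated: εσ·A_surf·T⁴ with A_surf = 2πrL = 7.587 m².
T⁴ = 1938/(0.35·5.67×10⁻⁸·7.587) = 1.287×10¹⁰ K⁴.

T ≈ 337 K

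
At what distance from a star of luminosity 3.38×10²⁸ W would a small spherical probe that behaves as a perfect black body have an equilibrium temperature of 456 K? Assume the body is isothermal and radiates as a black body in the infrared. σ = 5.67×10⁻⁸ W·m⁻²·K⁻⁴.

For an isothermal black-emitting sphere, (1−a)S·πr² = σ·4πr²·T⁴ ⇒ S = 4σT⁴/(1−a).
S = 4·5.67×10⁻⁸·(456)⁴/1.00 = 9806 W/m².
Flux falls as S = L/(4πd²), so d = √(L/(4πS)) = √(3.38×10²⁸/(4π·9806)).

d ≈ 5.24×10¹¹ m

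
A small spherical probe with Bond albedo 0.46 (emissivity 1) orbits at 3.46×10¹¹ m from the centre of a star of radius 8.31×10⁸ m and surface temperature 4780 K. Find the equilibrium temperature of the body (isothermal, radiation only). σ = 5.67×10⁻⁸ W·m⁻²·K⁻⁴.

The star's surface emits σT_*⁴; at distance d the flux is S = σT_*⁴(R_*/d)².
S = 5.67×10⁻⁸·(4780)⁴·(8.31×10⁸/3.46×10¹¹)² = 170.7 W/m².
For an isothermal sphere T⁴ = (1−a)S/(4σ) = 4.065×10⁸ K⁴.

T ≈ 142 K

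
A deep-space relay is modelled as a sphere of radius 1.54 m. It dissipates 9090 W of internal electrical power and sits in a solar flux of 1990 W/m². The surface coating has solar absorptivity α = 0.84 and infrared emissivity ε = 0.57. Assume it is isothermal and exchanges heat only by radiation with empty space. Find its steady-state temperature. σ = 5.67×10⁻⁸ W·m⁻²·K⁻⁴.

At steady state, absorbed solar power + internal power = radiated power.
Absorbed: α·S·A_cross = 0.84·1990·7.451 = 12450 W (cross-section πr²).
Total input = 12450 + 9090 = 21540 W.
Radiated: εσ·A_surf·T⁴ with A_surf = 4πr² = 29.80 m².
T⁴ = 21540/(0.57·5.67×10⁻⁸·29.80) = 2.237×10¹⁰ K⁴.

T ≈ 387 K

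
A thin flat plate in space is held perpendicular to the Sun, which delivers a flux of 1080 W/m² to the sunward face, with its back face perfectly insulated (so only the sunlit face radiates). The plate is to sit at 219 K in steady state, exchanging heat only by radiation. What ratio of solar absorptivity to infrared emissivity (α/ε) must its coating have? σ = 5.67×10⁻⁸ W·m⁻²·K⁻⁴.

Balance: αS·A = εσ·1A·T⁴ ⇒ α/ε = σT⁴/S.
α/ε = 5.67×10⁻⁸·(219)⁴/1080 = 5.67×10⁻⁸·2.300×10⁹/1080.

α/ε ≈ 0.121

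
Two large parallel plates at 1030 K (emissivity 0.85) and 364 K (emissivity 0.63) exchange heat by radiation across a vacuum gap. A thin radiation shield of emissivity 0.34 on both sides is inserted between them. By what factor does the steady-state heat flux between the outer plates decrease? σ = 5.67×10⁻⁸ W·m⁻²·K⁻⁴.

Without shield: q₀ = σΔ(T⁴)/(1/ε₁+1/ε₂−1) with denominator 1.764.
With shield the two gaps are in series; the resistances add: (1/ε₁+1/ε_s−1)+(1/ε_s+1/ε₂−1) = 3.118+3.528 = 6.646.
Heat-flux ratio q₀/q = 6.646/1.764.

factor ≈ 3.77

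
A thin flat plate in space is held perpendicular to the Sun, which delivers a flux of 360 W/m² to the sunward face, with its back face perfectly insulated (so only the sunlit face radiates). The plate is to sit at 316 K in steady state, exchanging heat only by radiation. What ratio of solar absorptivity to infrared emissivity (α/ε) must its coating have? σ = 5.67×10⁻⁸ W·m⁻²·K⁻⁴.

α/ε ≈ 1.57

Balance: αS·A = εσ·1A·T⁴ ⇒ α/ε = σT⁴/S.
α/ε = 5.67×10⁻⁸·(316)⁴/360 = 5.67×10⁻⁸·9.971×10⁹/360.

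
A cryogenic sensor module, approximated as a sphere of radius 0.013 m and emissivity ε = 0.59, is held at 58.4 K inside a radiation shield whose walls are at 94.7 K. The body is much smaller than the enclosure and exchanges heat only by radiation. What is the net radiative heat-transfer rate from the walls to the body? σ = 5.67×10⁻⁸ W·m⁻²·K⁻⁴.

P_net ≈ 0.00489 W

For a small grey body in a large enclosure: P_net = εσA(T_body⁴ − T_wall⁴).
A = 4πr² = 0.002124 m²; T_body⁴ − T_wall⁴ = 1.163×10⁷ − 8.043×10⁷ = -6.879×10⁷ K⁴.
|P_net| = 0.59·5.67×10⁻⁸·0.002124·6.879×10⁷.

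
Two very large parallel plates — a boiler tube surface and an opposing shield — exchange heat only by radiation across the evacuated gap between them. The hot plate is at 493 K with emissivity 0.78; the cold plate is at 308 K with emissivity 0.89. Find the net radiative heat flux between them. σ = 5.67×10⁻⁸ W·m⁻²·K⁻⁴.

For two infinite grey parallel plates, q = σ(T₁⁴ − T₂⁴)/(1/ε₁ + 1/ε₂ − 1).
T₁⁴ − T₂⁴ = 5.907×10¹⁰ − 8.999×10⁹ = 5.007×10¹⁰ K⁴.
1/ε₁ + 1/ε₂ − 1 = 1.282 + 1.124 − 1 = 1.406.
q = 5.67×10⁻⁸ × 5.007×10¹⁰ / 1.406.

q ≈ 2020 W/m²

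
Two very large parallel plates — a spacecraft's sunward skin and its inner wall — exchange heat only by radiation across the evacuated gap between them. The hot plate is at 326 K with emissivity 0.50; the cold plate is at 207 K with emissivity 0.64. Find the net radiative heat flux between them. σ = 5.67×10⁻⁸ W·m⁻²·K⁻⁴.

q ≈ 209 W/m²

For two infinite grey parallel plates, q = σ(T₁⁴ − T₂⁴)/(1/ε₁ + 1/ε₂ − 1).
T₁⁴ − T₂⁴ = 1.129×10¹⁰ − 1.836×10⁹ = 9.459×10⁹ K⁴.
1/ε₁ + 1/ε₂ − 1 = 2.000 + 1.562 − 1 = 2.562.
q = 5.67×10⁻⁸ × 9.459×10⁹ / 2.562.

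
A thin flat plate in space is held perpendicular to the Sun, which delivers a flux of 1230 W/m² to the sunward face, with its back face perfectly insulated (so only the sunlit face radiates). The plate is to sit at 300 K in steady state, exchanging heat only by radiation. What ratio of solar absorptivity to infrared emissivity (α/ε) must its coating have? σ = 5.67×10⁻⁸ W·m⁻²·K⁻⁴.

α/ε ≈ 0.373

Balance: αS·A = εσ·1A·T⁴ ⇒ α/ε = σT⁴/S.
α/ε = 5.67×10⁻⁸·(300)⁴/1230 = 5.67×10⁻⁸·8.100×10⁹/1230.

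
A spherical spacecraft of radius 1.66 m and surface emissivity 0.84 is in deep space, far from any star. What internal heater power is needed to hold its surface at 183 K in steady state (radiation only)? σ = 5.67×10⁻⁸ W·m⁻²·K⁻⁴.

P = εσ·4πr²·T⁴.
4πr² = 34.63 m²; T⁴ = 1.122×10⁹ K⁴.
P = 0.84·5.67×10⁻⁸·34.63·1.122×10⁹.

P ≈ 1850 W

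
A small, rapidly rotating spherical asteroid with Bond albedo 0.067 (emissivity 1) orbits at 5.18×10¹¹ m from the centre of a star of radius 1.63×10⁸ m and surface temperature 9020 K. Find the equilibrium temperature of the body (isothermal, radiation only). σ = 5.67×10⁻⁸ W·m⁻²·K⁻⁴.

T ≈ 111 K

The star's surface emits σT_*⁴; at distance d the flux is S = σT_*⁴(R_*/d)².
S = 5.67×10⁻⁸·(9020)⁴·(1.63×10⁸/5.18×10¹¹)² = 37.16 W/m².
For an isothermal sphere T⁴ = (1−a)S/(4σ) = 1.529×10⁸ K⁴.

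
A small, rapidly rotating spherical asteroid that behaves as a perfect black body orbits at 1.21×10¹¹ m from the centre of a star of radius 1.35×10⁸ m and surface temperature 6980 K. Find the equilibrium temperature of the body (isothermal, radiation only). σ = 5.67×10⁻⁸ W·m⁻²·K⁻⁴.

T ≈ 165 K

The star's surface emits σT_*⁴; at distance d the flux is S = σT_*⁴(R_*/d)².
S = 5.67×10⁻⁸·(6980)⁴·(1.35×10⁸/1.21×10¹¹)² = 167.5 W/m².
For an isothermal sphere T⁴ = (1−a)S/(4σ) = 7.387×10⁸ K⁴.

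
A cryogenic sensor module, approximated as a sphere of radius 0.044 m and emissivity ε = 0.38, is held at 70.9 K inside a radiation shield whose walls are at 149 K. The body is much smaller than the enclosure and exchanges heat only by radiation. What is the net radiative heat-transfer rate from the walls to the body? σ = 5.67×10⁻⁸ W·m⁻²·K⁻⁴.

For a small grey body in a large enclosure: P_net = εσA(T_body⁴ − T_wall⁴).
A = 4πr² = 0.02433 m²; T_body⁴ − T_wall⁴ = 2.527×10⁷ − 4.929×10⁸ = -4.676×10⁸ K⁴.
|P_net| = 0.38·5.67×10⁻⁸·0.02433·4.676×10⁸.

P_net ≈ 0.245 W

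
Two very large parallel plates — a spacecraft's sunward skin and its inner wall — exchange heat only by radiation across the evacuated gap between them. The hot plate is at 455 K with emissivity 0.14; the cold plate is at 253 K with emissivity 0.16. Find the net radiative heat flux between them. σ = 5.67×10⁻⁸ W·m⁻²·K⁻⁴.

q ≈ 177 W/m²

For two infinite grey parallel plates, q = σ(T₁⁴ − T₂⁴)/(1/ε₁ + 1/ε₂ − 1).
T₁⁴ − T₂⁴ = 4.286×10¹⁰ − 4.097×10⁹ = 3.876×10¹⁰ K⁴.
1/ε₁ + 1/ε₂ − 1 = 7.143 + 6.250 − 1 = 12.39.
q = 5.67×10⁻⁸ × 3.876×10¹⁰ / 12.39.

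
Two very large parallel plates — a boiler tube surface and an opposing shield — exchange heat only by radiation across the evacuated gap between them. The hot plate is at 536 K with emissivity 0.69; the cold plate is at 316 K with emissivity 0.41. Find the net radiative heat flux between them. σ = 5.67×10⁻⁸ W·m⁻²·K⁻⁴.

q ≈ 1420 W/m²

For two infinite grey parallel plates, q = σ(T₁⁴ − T₂⁴)/(1/ε₁ + 1/ε₂ − 1).
T₁⁴ − T₂⁴ = 8.254×10¹⁰ − 9.971×10⁹ = 7.257×10¹⁰ K⁴.
1/ε₁ + 1/ε₂ − 1 = 1.449 + 2.439 − 1 = 2.888.
q = 5.67×10⁻⁸ × 7.257×10¹⁰ / 2.888.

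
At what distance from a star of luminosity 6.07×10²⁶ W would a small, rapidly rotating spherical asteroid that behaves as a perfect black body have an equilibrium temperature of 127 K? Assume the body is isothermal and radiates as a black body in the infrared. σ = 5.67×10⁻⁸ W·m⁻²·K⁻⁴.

d ≈ 9.05×10¹¹ m

For an isothermal black-emitting sphere, (1−a)S·πr² = σ·4πr²·T⁴ ⇒ S = 4σT⁴/(1−a).
S = 4·5.67×10⁻⁸·(127)⁴/1.00 = 59.00 W/m².
Flux falls as S = L/(4πd²), so d = √(L/(4πS)) = √(6.07×10²⁶/(4π·59.00)).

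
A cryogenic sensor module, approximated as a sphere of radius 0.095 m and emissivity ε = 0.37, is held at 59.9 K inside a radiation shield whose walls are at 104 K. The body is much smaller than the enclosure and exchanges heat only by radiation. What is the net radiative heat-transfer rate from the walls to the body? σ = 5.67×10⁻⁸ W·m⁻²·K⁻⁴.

For a small grey body in a large enclosure: P_net = εσA(T_body⁴ − T_wall⁴).
A = 4πr² = 0.1134 m²; T_body⁴ − T_wall⁴ = 1.287×10⁷ − 1.170×10⁸ = -1.041×10⁸ K⁴.
|P_net| = 0.37·5.67×10⁻⁸·0.1134·1.041×10⁸.

P_net ≈ 0.248 W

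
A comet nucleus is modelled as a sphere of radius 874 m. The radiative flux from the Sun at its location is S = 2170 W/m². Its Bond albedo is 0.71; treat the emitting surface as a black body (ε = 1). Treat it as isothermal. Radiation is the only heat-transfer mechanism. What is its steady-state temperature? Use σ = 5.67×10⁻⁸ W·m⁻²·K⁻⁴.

T ≈ 230 K

At equilibrium, absorbed power = emitted power.
Absorbing cross-section = πr² = 2.400×10⁶ m²; emitting surface = 4πr² = 9.599×10⁶ m² (ratio 4).
(1−a)S·A_cross = εσ·A_surf·T⁴  ⇒  T⁴ = (1−a)S/(4σ).
T⁴ = 0.290·2170/(4·5.67×10⁻⁸) = 2.775×10⁹ K⁴.
T = (2.775×10⁹)^(1/4).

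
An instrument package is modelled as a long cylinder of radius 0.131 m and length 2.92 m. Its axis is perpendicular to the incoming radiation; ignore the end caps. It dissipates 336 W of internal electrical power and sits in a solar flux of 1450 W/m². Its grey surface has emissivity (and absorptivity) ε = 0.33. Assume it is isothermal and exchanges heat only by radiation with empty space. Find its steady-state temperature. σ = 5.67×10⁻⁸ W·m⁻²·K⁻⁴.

At steady state, absorbed solar power + internal power = radiated power.
Absorbed: α·S·A_cross = 0.33·1450·0.7650 = 366.1 W (cross-section 2rL).
Total input = 366.1 + 336 = 702.1 W.
Radiated: εσ·A_surf·T⁴ with A_surf = 2πrL = 2.403 m².
T⁴ = 702.1/(0.33·5.67×10⁻⁸·2.403) = 1.561×10¹⁰ K⁴.

T ≈ 353 K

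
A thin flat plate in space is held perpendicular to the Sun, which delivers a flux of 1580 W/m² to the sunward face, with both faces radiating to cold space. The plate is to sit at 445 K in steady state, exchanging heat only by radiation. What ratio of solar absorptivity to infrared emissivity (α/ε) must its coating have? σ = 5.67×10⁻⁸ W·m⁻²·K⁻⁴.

Balance: αS·A = εσ·2A·T⁴ ⇒ α/ε = 2σT⁴/S.
α/ε = 2·5.67×10⁻⁸·(445)⁴/1580 = 2·5.67×10⁻⁸·3.921×10¹⁰/1580.

α/ε ≈ 2.81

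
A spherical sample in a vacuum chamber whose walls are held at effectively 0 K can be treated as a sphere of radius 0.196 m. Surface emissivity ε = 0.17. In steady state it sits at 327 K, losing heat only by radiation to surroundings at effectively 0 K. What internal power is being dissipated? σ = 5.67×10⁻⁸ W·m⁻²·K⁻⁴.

P ≈ 53.2 W

Steady state: P = εσA T⁴.
A = 4πr² = 0.4827 m²; T⁴ = (327)⁴ = 1.143×10¹⁰ K⁴.
P = 0.17 × 5.67×10⁻⁸ × 0.4827 × 1.143×10¹⁰.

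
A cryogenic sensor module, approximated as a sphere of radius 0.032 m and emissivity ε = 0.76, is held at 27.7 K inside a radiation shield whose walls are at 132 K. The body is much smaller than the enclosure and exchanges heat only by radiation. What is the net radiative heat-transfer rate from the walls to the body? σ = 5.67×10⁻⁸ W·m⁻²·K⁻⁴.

For a small grey body in a large enclosure: P_net = εσA(T_body⁴ − T_wall⁴).
A = 4πr² = 0.01287 m²; T_body⁴ − T_wall⁴ = 5.887×10⁵ − 3.036×10⁸ = -3.030×10⁸ K⁴.
|P_net| = 0.76·5.67×10⁻⁸·0.01287·3.030×10⁸.

P_net ≈ 0.168 W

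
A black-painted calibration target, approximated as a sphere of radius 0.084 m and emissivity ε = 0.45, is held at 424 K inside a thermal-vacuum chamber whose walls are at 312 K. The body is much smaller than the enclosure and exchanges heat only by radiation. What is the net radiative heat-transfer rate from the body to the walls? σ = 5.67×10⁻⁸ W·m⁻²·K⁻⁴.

P_net ≈ 51.7 W

For a small grey body in a large enclosure: P_net = εσA(T_body⁴ − T_wall⁴).
A = 4πr² = 0.08867 m²; T_body⁴ − T_wall⁴ = 3.232×10¹⁰ − 9.476×10⁹ = 2.284×10¹⁰ K⁴.
|P_net| = 0.45·5.67×10⁻⁸·0.08867·2.284×10¹⁰.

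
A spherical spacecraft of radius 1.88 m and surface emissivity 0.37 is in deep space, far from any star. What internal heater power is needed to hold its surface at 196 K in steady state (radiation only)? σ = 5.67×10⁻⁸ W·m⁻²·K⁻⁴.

P = εσ·4πr²·T⁴.
4πr² = 44.41 m²; T⁴ = 1.476×10⁹ K⁴.
P = 0.37·5.67×10⁻⁸·44.41·1.476×10⁹.

P ≈ 1380 W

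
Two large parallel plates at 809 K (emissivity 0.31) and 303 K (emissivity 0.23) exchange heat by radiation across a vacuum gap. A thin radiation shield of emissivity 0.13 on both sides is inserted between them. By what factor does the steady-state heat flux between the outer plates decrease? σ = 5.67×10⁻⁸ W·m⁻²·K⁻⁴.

Without shield: q₀ = σΔ(T⁴)/(1/ε₁+1/ε₂−1) with denominator 6.574.
With shield the two gaps are in series; the resistances add: (1/ε₁+1/ε_s−1)+(1/ε_s+1/ε₂−1) = 9.918+11.04 = 20.96.
Heat-flux ratio q₀/q = 20.96/6.574.

factor ≈ 3.19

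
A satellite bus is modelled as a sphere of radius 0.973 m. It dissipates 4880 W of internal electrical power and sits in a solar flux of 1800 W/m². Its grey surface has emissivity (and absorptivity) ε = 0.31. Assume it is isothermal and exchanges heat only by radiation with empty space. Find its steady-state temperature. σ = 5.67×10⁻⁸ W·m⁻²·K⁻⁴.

At steady state, absorbed solar power + internal power = radiated power.
Absorbed: α·S·A_cross = 0.31·1800·2.974 = 1660 W (cross-section πr²).
Total input = 1660 + 4880 = 6540 W.
Radiated: εσ·A_surf·T⁴ with A_surf = 4πr² = 11.90 m².
T⁴ = 6540/(0.31·5.67×10⁻⁸·11.90) = 3.127×10¹⁰ K⁴.

T ≈ 421 K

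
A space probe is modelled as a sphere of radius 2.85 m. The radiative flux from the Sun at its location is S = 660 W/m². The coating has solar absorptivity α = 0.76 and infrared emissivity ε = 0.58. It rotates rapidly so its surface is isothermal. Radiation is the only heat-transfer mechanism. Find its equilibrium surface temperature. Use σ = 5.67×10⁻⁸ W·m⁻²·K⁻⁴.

T ≈ 248 K

At equilibrium, absorbed power = emitted power.
Absorbing cross-section = πr² = 25.52 m²; emitting surface = 4πr² = 102.1 m² (ratio 4).
αS·A_cross = εσ·A_surf·T⁴  ⇒  T⁴ = αS/(ε·4σ).
T⁴ = 0.760·660/(0.58·4·5.67×10⁻⁸) = 3.813×10⁹ K⁴.
T = (3.813×10⁹)^(1/4).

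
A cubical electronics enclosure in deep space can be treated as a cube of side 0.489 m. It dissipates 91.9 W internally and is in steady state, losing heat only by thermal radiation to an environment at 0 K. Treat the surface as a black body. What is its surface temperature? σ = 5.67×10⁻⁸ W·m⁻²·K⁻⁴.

T ≈ 183 K

Steady state: internal power = radiated power, P = εσA T⁴.
Radiating area A = 6L² = 1.435 m².
T⁴ = P/(εσA) = 91.9/(1.0·5.67×10⁻⁸·1.435) = 1.130×10⁹ K⁴.
T = (1.130×10⁹)^(1/4).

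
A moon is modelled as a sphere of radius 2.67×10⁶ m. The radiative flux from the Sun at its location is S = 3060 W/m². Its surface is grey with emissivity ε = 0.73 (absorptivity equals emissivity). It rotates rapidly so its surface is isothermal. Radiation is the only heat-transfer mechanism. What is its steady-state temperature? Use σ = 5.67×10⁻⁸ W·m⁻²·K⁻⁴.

At equilibrium, absorbed power = emitted power.
Absorbing cross-section = πr² = 2.240×10¹³ m²; emitting surface = 4πr² = 8.958×10¹³ m² (ratio 4).
εS·A_cross = εσ·A_surf·T⁴  ⇒  T⁴ = S/(4σ)   (ε cancels).
T⁴ = 3060/(4·5.67×10⁻⁸) = 1.349×10¹⁰ K⁴.
T = (1.349×10¹⁰)^(1/4).

T ≈ 341 K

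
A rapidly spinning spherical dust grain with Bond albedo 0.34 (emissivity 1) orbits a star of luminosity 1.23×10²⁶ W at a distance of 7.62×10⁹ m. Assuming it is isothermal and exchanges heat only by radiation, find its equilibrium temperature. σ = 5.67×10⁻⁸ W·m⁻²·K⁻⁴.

T ≈ 837 K

First find the stellar flux at distance d: S = L/(4πd²) = 1.23×10²⁶/(4π·(7.62×10⁹)²) = 1.686×10⁵ W/m².
For an isothermal sphere, absorbed (1−a)S·πr² = emitted σ·4πr²·T⁴, so T⁴ = (1−a)S/(4σ).
T⁴ = 0.660·1.686×10⁵/(4·5.67×10⁻⁸) = 4.906×10¹¹ K⁴.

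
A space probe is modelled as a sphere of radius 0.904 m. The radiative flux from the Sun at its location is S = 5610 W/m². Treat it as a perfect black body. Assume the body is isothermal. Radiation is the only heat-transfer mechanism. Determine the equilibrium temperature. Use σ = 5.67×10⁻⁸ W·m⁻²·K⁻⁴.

T ≈ 397 K

At equilibrium, absorbed power = emitted power.
Absorbing cross-section = πr² = 2.567 m²; emitting surface = 4πr² = 10.27 m² (ratio 4).
S·A_cross = εσ·A_surf·T⁴  ⇒  T⁴ = S/(4σ).
T⁴ = 1.00·5610/(4·5.67×10⁻⁸) = 2.474×10¹⁰ K⁴.
T = (2.474×10¹⁰)^(1/4).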